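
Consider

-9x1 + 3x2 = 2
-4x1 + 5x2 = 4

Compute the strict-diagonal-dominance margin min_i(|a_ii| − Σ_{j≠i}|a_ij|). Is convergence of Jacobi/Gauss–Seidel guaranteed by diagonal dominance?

row 1: |-9| − (3) = 6
row 2: |5| − (4) = 1
minimum over rows = 1 → strictly diagonally dominant (convergence guaranteed)

1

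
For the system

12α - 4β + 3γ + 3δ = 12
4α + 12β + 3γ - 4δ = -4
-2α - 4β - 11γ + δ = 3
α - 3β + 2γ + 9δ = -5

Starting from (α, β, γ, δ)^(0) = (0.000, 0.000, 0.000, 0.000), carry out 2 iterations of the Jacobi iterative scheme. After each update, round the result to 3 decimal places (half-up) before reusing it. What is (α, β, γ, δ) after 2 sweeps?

Iteration 1:
  α = (12 - (-4)·0.000 - (3)·0.000 - (3)·0.000) / (12) = 1.000
  β = (-4 - (4)·0.000 - (3)·0.000 - (-4)·0.000) / (12) = -0.333
  γ = (3 - (-2)·0.000 - (-4)·0.000 - (1)·0.000) / (-11) = -0.273
  δ = (-5 - (1)·0.000 - (-3)·0.000 - (2)·0.000) / (9) = -0.556
Iteration 2:
  α = (12 - (-4)·-0.333 - (3)·-0.273 - (3)·-0.556) / (12) = 1.096
  β = (-4 - (4)·1.000 - (3)·-0.273 - (-4)·-0.556) / (12) = -0.784
  γ = (3 - (-2)·1.000 - (-4)·-0.333 - (1)·-0.556) / (-11) = -0.384
  δ = (-5 - (1)·1.000 - (-3)·-0.333 - (2)·-0.273) / (9) = -0.717

(1.096, -0.784, -0.384, -0.717)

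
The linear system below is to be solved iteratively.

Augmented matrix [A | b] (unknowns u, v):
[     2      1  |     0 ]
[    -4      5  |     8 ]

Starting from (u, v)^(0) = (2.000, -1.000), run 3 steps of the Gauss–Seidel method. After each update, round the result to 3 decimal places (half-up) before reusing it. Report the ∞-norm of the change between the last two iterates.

0.600

Iteration 1:
  u = (0 - (1)·-1.000) / (2) = 0.500
  v = (8 - (-4)·0.500) / (5) = 2.000
Iteration 2:
  u = (0 - (1)·2.000) / (2) = -1.000
  v = (8 - (-4)·-1.000) / (5) = 0.800
Iteration 3:
  u = (0 - (1)·0.800) / (2) = -0.400
  v = (8 - (-4)·-0.400) / (5) = 1.280
Change: (0.600, 0.480) → max |·| = 0.600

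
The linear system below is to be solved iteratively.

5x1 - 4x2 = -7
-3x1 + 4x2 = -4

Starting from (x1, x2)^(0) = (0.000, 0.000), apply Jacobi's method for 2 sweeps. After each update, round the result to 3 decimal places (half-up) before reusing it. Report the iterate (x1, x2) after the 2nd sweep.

(-2.200, -2.050)

Iteration 1:
  x1 = (-7 - (-4)·0.000) / (5) = -1.400
  x2 = (-4 - (-3)·0.000) / (4) = -1.000
Iteration 2:
  x1 = (-7 - (-4)·-1.000) / (5) = -2.200
  x2 = (-4 - (-3)·-1.400) / (4) = -2.050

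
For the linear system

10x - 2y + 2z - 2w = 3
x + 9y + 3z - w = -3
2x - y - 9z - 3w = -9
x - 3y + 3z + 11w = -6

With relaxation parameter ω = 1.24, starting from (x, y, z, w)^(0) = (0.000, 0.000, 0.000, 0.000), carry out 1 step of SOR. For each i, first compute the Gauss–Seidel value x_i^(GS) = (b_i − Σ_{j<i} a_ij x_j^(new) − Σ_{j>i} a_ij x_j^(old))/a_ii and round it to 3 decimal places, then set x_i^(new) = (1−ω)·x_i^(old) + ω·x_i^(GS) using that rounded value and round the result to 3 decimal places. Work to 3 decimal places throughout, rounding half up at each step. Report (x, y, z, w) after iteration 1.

(0.372, -0.465, 1.406, -1.352)

Iteration 1:
  x: GS value = (3 - (-2)·0.000 - (2)·0.000 - (-2)·0.000) / (10) = 0.300;  x ← (1−ω)·0.000 + ω·0.300 = 0.372
  y: GS value = (-3 - (1)·0.372 - (3)·0.000 - (-1)·0.000) / (9) = -0.375;  y ← (1−ω)·0.000 + ω·-0.375 = -0.465
  z: GS value = (-9 - (2)·0.372 - (-1)·-0.465 - (-3)·0.000) / (-9) = 1.134;  z ← (1−ω)·0.000 + ω·1.134 = 1.406
  w: GS value = (-6 - (1)·0.372 - (-3)·-0.465 - (3)·1.406) / (11) = -1.090;  w ← (1−ω)·0.000 + ω·-1.090 = -1.352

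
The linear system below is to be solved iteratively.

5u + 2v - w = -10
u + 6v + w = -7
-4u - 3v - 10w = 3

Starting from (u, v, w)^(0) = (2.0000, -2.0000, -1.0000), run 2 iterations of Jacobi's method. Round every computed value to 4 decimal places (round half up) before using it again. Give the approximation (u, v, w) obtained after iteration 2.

(-1.5667, -0.8500, 0.6600)

Iteration 1:
  u = (-10 - (2)·-2.0000 - (-1)·-1.0000) / (5) = -1.4000
  v = (-7 - (1)·2.0000 - (1)·-1.0000) / (6) = -1.3333
  w = (3 - (-4)·2.0000 - (-3)·-2.0000) / (-10) = -0.5000
Iteration 2:
  u = (-10 - (2)·-1.3333 - (-1)·-0.5000) / (5) = -1.5667
  v = (-7 - (1)·-1.4000 - (1)·-0.5000) / (6) = -0.8500
  w = (3 - (-4)·-1.4000 - (-3)·-1.3333) / (-10) = 0.6600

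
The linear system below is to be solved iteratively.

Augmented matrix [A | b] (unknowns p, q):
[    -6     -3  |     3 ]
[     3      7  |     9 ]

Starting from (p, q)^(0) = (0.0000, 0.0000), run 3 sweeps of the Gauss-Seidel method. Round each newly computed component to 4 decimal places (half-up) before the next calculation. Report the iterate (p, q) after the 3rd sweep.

Iteration 1:
  p = (3 - (-3)·0.0000) / (-6) = -0.5000
  q = (9 - (3)·-0.5000) / (7) = 1.5000
Iteration 2:
  p = (3 - (-3)·1.5000) / (-6) = -1.2500
  q = (9 - (3)·-1.2500) / (7) = 1.8214
Iteration 3:
  p = (3 - (-3)·1.8214) / (-6) = -1.4107
  q = (9 - (3)·-1.4107) / (7) = 1.8903

(-1.4107, 1.8903)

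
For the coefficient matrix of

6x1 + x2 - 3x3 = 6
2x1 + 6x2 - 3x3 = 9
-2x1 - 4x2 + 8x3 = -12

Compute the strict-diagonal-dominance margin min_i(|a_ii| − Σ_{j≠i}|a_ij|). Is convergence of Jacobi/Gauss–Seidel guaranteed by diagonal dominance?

1

row 1: |6| − (1+3) = 2
row 2: |6| − (2+3) = 1
row 3: |8| − (2+4) = 2
minimum over rows = 1 → strictly diagonally dominant (convergence guaranteed)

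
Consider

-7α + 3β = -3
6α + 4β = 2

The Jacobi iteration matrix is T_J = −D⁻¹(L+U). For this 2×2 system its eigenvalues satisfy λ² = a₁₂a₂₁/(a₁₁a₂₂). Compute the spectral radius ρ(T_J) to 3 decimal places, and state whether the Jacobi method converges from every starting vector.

a₁₂a₂₁/(a₁₁a₂₂) = (3)·(6) / ((-7)·(4)) = -0.642857
ρ = √|-0.642857| = √0.642857 = 0.802
ρ < 1, so Jacobi converges

0.802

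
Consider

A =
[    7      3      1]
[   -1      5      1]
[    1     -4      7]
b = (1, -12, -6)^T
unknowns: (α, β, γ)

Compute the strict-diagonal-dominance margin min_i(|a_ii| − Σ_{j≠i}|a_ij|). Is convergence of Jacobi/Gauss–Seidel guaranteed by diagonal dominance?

2

row 1: |7| − (3+1) = 3
row 2: |5| − (1+1) = 3
row 3: |7| − (1+4) = 2
minimum over rows = 2 → strictly diagonally dominant (convergence guaranteed)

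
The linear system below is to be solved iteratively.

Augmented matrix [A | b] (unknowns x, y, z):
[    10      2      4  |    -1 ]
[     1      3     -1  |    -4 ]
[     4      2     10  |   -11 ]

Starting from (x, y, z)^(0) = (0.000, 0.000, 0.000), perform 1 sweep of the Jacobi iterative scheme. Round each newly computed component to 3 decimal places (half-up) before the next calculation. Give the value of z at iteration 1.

Iteration 1:
  x = (-1 - (2)·0.000 - (4)·0.000) / (10) = -0.100
  y = (-4 - (1)·0.000 - (-1)·0.000) / (3) = -1.333
  z = (-11 - (4)·0.000 - (2)·0.000) / (10) = -1.100

-1.100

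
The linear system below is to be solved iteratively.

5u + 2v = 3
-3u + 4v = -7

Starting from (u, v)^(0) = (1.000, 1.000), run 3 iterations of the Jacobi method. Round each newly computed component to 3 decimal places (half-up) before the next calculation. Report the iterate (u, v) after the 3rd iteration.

(1.240, -1.000)

Iteration 1:
  u = (3 - (2)·1.000) / (5) = 0.200
  v = (-7 - (-3)·1.000) / (4) = -1.000
Iteration 2:
  u = (3 - (2)·-1.000) / (5) = 1.000
  v = (-7 - (-3)·0.200) / (4) = -1.600
Iteration 3:
  u = (3 - (2)·-1.600) / (5) = 1.240
  v = (-7 - (-3)·1.000) / (4) = -1.000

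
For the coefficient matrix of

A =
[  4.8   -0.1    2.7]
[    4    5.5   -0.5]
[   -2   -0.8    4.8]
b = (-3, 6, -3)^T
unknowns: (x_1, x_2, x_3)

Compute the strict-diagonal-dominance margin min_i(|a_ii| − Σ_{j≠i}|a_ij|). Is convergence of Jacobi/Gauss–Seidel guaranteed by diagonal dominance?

1

row 1: |4.8| − (0.1+2.7) = 2
row 2: |5.5| − (4+0.5) = 1
row 3: |4.8| − (2+0.8) = 2
minimum over rows = 1 → strictly diagonally dominant (convergence guaranteed)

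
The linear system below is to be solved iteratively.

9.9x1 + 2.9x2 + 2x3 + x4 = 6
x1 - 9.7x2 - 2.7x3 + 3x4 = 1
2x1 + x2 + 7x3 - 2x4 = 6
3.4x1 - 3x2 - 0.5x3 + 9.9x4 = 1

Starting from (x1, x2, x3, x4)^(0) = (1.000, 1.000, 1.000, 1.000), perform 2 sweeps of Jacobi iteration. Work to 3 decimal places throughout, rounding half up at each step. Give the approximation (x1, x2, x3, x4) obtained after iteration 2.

(0.442, -0.266, 0.882, 0.143)

Iteration 1:
  x1 = (6 - (2.9)·1.000 - (2)·1.000 - (1)·1.000) / (9.9) = 0.010
  x2 = (1 - (1)·1.000 - (-2.7)·1.000 - (3)·1.000) / (-9.7) = 0.031
  x3 = (6 - (2)·1.000 - (1)·1.000 - (-2)·1.000) / (7) = 0.714
  x4 = (1 - (3.4)·1.000 - (-3)·1.000 - (-0.5)·1.000) / (9.9) = 0.111
Iteration 2:
  x1 = (6 - (2.9)·0.031 - (2)·0.714 - (1)·0.111) / (9.9) = 0.442
  x2 = (1 - (1)·0.010 - (-2.7)·0.714 - (3)·0.111) / (-9.7) = -0.266
  x3 = (6 - (2)·0.010 - (1)·0.031 - (-2)·0.111) / (7) = 0.882
  x4 = (1 - (3.4)·0.010 - (-3)·0.031 - (-0.5)·0.714) / (9.9) = 0.143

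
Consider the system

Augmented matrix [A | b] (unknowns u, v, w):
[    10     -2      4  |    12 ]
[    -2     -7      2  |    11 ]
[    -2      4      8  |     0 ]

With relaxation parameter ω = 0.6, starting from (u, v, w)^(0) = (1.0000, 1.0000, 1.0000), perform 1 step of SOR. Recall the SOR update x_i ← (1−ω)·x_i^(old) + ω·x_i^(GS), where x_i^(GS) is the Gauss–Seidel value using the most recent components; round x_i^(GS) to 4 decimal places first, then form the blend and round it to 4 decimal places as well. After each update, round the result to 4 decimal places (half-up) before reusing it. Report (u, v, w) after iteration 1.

(1.0000, -0.5428, 0.7128)

Iteration 1:
  u: GS value = (12 - (-2)·1.0000 - (4)·1.0000) / (10) = 1.0000;  u ← (1−ω)·1.0000 + ω·1.0000 = 1.0000
  v: GS value = (11 - (-2)·1.0000 - (2)·1.0000) / (-7) = -1.5714;  v ← (1−ω)·1.0000 + ω·-1.5714 = -0.5428
  w: GS value = (0 - (-2)·1.0000 - (4)·-0.5428) / (8) = 0.5214;  w ← (1−ω)·1.0000 + ω·0.5214 = 0.7128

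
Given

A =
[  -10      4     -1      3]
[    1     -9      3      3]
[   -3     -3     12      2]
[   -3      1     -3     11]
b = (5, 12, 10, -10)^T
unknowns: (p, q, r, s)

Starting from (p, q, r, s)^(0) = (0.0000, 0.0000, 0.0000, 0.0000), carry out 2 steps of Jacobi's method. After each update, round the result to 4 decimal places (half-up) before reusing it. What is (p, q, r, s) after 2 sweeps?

Iteration 1:
  p = (5 - (4)·0.0000 - (-1)·0.0000 - (3)·0.0000) / (-10) = -0.5000
  q = (12 - (1)·0.0000 - (3)·0.0000 - (3)·0.0000) / (-9) = -1.3333
  r = (10 - (-3)·0.0000 - (-3)·0.0000 - (2)·0.0000) / (12) = 0.8333
  s = (-10 - (-3)·0.0000 - (1)·0.0000 - (-3)·0.0000) / (11) = -0.9091
Iteration 2:
  p = (5 - (4)·-1.3333 - (-1)·0.8333 - (3)·-0.9091) / (-10) = -1.3894
  q = (12 - (1)·-0.5000 - (3)·0.8333 - (3)·-0.9091) / (-9) = -1.4142
  r = (10 - (-3)·-0.5000 - (-3)·-1.3333 - (2)·-0.9091) / (12) = 0.5265
  s = (-10 - (-3)·-0.5000 - (1)·-1.3333 - (-3)·0.8333) / (11) = -0.6970

(-1.3894, -1.4142, 0.5265, -0.6970)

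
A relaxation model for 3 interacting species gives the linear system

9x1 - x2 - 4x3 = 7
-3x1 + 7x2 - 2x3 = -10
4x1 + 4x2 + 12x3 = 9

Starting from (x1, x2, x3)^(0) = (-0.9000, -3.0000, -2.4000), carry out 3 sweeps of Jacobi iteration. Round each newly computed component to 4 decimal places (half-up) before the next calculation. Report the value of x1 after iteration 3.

1.4504

Iteration 1:
  x1 = (7 - (-1)·-3.0000 - (-4)·-2.4000) / (9) = -0.6222
  x2 = (-10 - (-3)·-0.9000 - (-2)·-2.4000) / (7) = -2.5000
  x3 = (9 - (4)·-0.9000 - (4)·-3.0000) / (12) = 2.0500
Iteration 2:
  x1 = (7 - (-1)·-2.5000 - (-4)·2.0500) / (9) = 1.4111
  x2 = (-10 - (-3)·-0.6222 - (-2)·2.0500) / (7) = -1.1095
  x3 = (9 - (4)·-0.6222 - (4)·-2.5000) / (12) = 1.7907
Iteration 3:
  x1 = (7 - (-1)·-1.1095 - (-4)·1.7907) / (9) = 1.4504
  x2 = (-10 - (-3)·1.4111 - (-2)·1.7907) / (7) = -0.3122
  x3 = (9 - (4)·1.4111 - (4)·-1.1095) / (12) = 0.6495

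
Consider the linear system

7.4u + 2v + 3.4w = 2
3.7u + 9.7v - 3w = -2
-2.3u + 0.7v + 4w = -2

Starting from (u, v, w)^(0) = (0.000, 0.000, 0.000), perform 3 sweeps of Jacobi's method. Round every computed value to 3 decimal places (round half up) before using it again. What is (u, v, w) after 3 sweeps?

Iteration 1:
  u = (2 - (2)·0.000 - (3.4)·0.000) / (7.4) = 0.270
  v = (-2 - (3.7)·0.000 - (-3)·0.000) / (9.7) = -0.206
  w = (-2 - (-2.3)·0.000 - (0.7)·0.000) / (4) = -0.500
Iteration 2:
  u = (2 - (2)·-0.206 - (3.4)·-0.500) / (7.4) = 0.556
  v = (-2 - (3.7)·0.270 - (-3)·-0.500) / (9.7) = -0.464
  w = (-2 - (-2.3)·0.270 - (0.7)·-0.206) / (4) = -0.309
Iteration 3:
  u = (2 - (2)·-0.464 - (3.4)·-0.309) / (7.4) = 0.538
  v = (-2 - (3.7)·0.556 - (-3)·-0.309) / (9.7) = -0.514
  w = (-2 - (-2.3)·0.556 - (0.7)·-0.464) / (4) = -0.099

(0.538, -0.514, -0.099)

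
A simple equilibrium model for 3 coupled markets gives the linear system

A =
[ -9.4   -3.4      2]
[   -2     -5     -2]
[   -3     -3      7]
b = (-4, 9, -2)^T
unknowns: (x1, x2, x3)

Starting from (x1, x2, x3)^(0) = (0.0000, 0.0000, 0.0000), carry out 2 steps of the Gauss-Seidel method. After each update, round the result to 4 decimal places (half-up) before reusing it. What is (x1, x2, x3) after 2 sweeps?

Iteration 1:
  x1 = (-4 - (-3.4)·0.0000 - (2)·0.0000) / (-9.4) = 0.4255
  x2 = (9 - (-2)·0.4255 - (-2)·0.0000) / (-5) = -1.9702
  x3 = (-2 - (-3)·0.4255 - (-3)·-1.9702) / (7) = -0.9477
Iteration 2:
  x1 = (-4 - (-3.4)·-1.9702 - (2)·-0.9477) / (-9.4) = 0.9365
  x2 = (9 - (-2)·0.9365 - (-2)·-0.9477) / (-5) = -1.7955
  x3 = (-2 - (-3)·0.9365 - (-3)·-1.7955) / (7) = -0.6539

(0.9365, -1.7955, -0.6539)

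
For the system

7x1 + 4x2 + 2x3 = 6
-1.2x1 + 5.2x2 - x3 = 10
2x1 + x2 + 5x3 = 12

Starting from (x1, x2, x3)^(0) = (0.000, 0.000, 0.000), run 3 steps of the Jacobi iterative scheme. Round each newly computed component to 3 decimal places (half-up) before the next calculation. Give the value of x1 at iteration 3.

Iteration 1:
  x1 = (6 - (4)·0.000 - (2)·0.000) / (7) = 0.857
  x2 = (10 - (-1.2)·0.000 - (-1)·0.000) / (5.2) = 1.923
  x3 = (12 - (2)·0.000 - (1)·0.000) / (5) = 2.400
Iteration 2:
  x1 = (6 - (4)·1.923 - (2)·2.400) / (7) = -0.927
  x2 = (10 - (-1.2)·0.857 - (-1)·2.400) / (5.2) = 2.582
  x3 = (12 - (2)·0.857 - (1)·1.923) / (5) = 1.673
Iteration 3:
  x1 = (6 - (4)·2.582 - (2)·1.673) / (7) = -1.096
  x2 = (10 - (-1.2)·-0.927 - (-1)·1.673) / (5.2) = 2.031
  x3 = (12 - (2)·-0.927 - (1)·2.582) / (5) = 2.254

-1.096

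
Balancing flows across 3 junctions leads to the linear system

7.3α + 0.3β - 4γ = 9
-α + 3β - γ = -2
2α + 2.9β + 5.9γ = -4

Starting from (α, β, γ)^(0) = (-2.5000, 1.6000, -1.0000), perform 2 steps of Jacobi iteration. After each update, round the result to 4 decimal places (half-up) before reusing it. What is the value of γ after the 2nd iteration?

Iteration 1:
  α = (9 - (0.3)·1.6000 - (-4)·-1.0000) / (7.3) = 0.6192
  β = (-2 - (-1)·-2.5000 - (-1)·-1.0000) / (3) = -1.8333
  γ = (-4 - (2)·-2.5000 - (2.9)·1.6000) / (5.9) = -0.6169
Iteration 2:
  α = (9 - (0.3)·-1.8333 - (-4)·-0.6169) / (7.3) = 0.9702
  β = (-2 - (-1)·0.6192 - (-1)·-0.6169) / (3) = -0.6659
  γ = (-4 - (2)·0.6192 - (2.9)·-1.8333) / (5.9) = 0.0132

0.0132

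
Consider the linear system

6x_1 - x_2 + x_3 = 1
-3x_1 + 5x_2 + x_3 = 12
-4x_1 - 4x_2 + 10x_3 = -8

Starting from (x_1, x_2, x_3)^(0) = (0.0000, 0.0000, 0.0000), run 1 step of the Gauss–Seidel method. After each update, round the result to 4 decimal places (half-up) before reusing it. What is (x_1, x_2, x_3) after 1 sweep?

Iteration 1:
  x_1 = (1 - (-1)·0.0000 - (1)·0.0000) / (6) = 0.1667
  x_2 = (12 - (-3)·0.1667 - (1)·0.0000) / (5) = 2.5000
  x_3 = (-8 - (-4)·0.1667 - (-4)·2.5000) / (10) = 0.2667

(0.1667, 2.5000, 0.2667)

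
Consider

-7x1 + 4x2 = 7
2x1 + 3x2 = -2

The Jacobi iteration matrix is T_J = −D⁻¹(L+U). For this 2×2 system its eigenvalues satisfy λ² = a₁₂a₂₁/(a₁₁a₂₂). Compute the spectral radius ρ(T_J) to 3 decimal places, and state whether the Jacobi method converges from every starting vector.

0.617

a₁₂a₂₁/(a₁₁a₂₂) = (4)·(2) / ((-7)·(3)) = -0.380952
ρ = √|-0.380952| = √0.380952 = 0.617
ρ < 1, so Jacobi converges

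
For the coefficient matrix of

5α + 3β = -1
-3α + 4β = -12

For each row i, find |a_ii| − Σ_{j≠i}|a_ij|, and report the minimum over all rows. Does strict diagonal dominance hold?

row 1: |5| − (3) = 2
row 2: |4| − (3) = 1
minimum over rows = 1 → strictly diagonally dominant (convergence guaranteed)

1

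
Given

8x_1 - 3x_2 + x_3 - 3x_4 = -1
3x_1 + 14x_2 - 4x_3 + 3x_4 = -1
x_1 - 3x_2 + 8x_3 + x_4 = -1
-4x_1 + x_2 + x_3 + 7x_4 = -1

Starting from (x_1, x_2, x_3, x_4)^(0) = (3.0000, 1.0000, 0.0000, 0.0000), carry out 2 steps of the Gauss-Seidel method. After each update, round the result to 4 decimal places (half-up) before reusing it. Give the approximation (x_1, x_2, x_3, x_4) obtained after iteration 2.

(-0.1289, -0.1119, -0.1567, -0.1781)

Iteration 1:
  x_1 = (-1 - (-3)·1.0000 - (1)·0.0000 - (-3)·0.0000) / (8) = 0.2500
  x_2 = (-1 - (3)·0.2500 - (-4)·0.0000 - (3)·0.0000) / (14) = -0.1250
  x_3 = (-1 - (1)·0.2500 - (-3)·-0.1250 - (1)·0.0000) / (8) = -0.2031
  x_4 = (-1 - (-4)·0.2500 - (1)·-0.1250 - (1)·-0.2031) / (7) = 0.0469
Iteration 2:
  x_1 = (-1 - (-3)·-0.1250 - (1)·-0.2031 - (-3)·0.0469) / (8) = -0.1289
  x_2 = (-1 - (3)·-0.1289 - (-4)·-0.2031 - (3)·0.0469) / (14) = -0.1119
  x_3 = (-1 - (1)·-0.1289 - (-3)·-0.1119 - (1)·0.0469) / (8) = -0.1567
  x_4 = (-1 - (-4)·-0.1289 - (1)·-0.1119 - (1)·-0.1567) / (7) = -0.1781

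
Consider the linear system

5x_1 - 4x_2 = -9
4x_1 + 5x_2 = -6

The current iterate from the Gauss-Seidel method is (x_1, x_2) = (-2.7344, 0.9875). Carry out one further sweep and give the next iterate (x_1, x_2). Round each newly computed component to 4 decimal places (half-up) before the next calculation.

(-1.0100, -0.3920)

One sweep:
  x_1 = (-9 - (-4)·0.9875) / (5) = -1.0100
  x_2 = (-6 - (4)·-1.0100) / (5) = -0.3920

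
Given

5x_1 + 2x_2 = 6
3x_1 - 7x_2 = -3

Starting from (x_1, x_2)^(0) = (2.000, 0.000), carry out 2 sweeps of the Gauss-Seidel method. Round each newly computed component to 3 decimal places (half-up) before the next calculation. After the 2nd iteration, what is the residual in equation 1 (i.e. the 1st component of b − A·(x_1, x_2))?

Iteration 1:
  x_1 = (6 - (2)·0.000) / (5) = 1.200
  x_2 = (-3 - (3)·1.200) / (-7) = 0.943
Iteration 2:
  x_1 = (6 - (2)·0.943) / (5) = 0.823
  x_2 = (-3 - (3)·0.823) / (-7) = 0.781
Residual b − A·x = (0.323, -0.002)

0.323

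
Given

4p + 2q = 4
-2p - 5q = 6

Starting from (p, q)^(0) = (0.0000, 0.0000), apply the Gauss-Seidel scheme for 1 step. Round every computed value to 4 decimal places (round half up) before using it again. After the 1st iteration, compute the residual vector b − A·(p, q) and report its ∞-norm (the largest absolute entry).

Iteration 1:
  p = (4 - (2)·0.0000) / (4) = 1.0000
  q = (6 - (-2)·1.0000) / (-5) = -1.6000
Residual b − A·x = (3.2000, 0.0000); ∞-norm = 3.2000

3.2000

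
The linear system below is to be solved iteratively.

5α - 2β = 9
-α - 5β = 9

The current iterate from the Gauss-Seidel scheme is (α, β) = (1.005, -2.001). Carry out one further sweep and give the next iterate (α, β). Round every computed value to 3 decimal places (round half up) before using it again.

One sweep:
  α = (9 - (-2)·-2.001) / (5) = 1.000
  β = (9 - (-1)·1.000) / (-5) = -2.000

(1.000, -2.000)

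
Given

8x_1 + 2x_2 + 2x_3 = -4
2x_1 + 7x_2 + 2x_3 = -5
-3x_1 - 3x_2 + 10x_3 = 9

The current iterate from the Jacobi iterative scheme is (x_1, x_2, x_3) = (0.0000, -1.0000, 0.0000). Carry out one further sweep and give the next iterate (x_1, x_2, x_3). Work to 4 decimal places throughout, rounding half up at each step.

One sweep:
  x_1 = (-4 - (2)·-1.0000 - (2)·0.0000) / (8) = -0.2500
  x_2 = (-5 - (2)·0.0000 - (2)·0.0000) / (7) = -0.7143
  x_3 = (9 - (-3)·0.0000 - (-3)·-1.0000) / (10) = 0.6000

(-0.2500, -0.7143, 0.6000)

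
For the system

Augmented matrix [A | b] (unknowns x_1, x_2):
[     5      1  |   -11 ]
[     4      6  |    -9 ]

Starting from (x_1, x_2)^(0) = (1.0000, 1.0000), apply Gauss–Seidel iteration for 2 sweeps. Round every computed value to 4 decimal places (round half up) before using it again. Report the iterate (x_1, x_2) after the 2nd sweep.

(-2.2200, -0.0200)

Iteration 1:
  x_1 = (-11 - (1)·1.0000) / (5) = -2.4000
  x_2 = (-9 - (4)·-2.4000) / (6) = 0.1000
Iteration 2:
  x_1 = (-11 - (1)·0.1000) / (5) = -2.2200
  x_2 = (-9 - (4)·-2.2200) / (6) = -0.0200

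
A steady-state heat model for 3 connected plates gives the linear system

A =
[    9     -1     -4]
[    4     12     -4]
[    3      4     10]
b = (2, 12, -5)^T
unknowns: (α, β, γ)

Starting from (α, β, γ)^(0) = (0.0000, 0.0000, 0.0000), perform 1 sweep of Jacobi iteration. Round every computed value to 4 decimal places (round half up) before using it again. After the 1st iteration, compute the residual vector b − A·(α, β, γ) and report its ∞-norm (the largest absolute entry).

Iteration 1:
  α = (2 - (-1)·0.0000 - (-4)·0.0000) / (9) = 0.2222
  β = (12 - (4)·0.0000 - (-4)·0.0000) / (12) = 1.0000
  γ = (-5 - (3)·0.0000 - (4)·0.0000) / (10) = -0.5000
Residual b − A·x = (-0.9998, -2.8888, -4.6666); ∞-norm = 4.6666

4.6666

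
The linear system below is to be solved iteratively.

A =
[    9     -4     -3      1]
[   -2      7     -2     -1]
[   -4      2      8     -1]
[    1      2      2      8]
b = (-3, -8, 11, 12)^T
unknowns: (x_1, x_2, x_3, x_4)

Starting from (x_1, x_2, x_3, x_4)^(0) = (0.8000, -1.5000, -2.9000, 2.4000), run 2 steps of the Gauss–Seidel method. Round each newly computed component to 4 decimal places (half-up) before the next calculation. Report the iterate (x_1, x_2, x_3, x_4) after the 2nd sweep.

Iteration 1:
  x_1 = (-3 - (-4)·-1.5000 - (-3)·-2.9000 - (1)·2.4000) / (9) = -2.2333
  x_2 = (-8 - (-2)·-2.2333 - (-2)·-2.9000 - (-1)·2.4000) / (7) = -2.2667
  x_3 = (11 - (-4)·-2.2333 - (2)·-2.2667 - (-1)·2.4000) / (8) = 1.1250
  x_4 = (12 - (1)·-2.2333 - (2)·-2.2667 - (2)·1.1250) / (8) = 2.0646
Iteration 2:
  x_1 = (-3 - (-4)·-2.2667 - (-3)·1.1250 - (1)·2.0646) / (9) = -1.1952
  x_2 = (-8 - (-2)·-1.1952 - (-2)·1.1250 - (-1)·2.0646) / (7) = -0.8680
  x_3 = (11 - (-4)·-1.1952 - (2)·-0.8680 - (-1)·2.0646) / (8) = 1.2525
  x_4 = (12 - (1)·-1.1952 - (2)·-0.8680 - (2)·1.2525) / (8) = 1.5533

(-1.1952, -0.8680, 1.2525, 1.5533)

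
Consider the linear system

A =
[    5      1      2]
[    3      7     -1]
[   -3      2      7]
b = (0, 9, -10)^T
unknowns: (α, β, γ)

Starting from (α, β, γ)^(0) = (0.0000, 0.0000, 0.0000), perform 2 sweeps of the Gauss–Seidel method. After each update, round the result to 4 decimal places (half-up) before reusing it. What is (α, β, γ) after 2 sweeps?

Iteration 1:
  α = (0 - (1)·0.0000 - (2)·0.0000) / (5) = 0.0000
  β = (9 - (3)·0.0000 - (-1)·0.0000) / (7) = 1.2857
  γ = (-10 - (-3)·0.0000 - (2)·1.2857) / (7) = -1.7959
Iteration 2:
  α = (0 - (1)·1.2857 - (2)·-1.7959) / (5) = 0.4612
  β = (9 - (3)·0.4612 - (-1)·-1.7959) / (7) = 0.8315
  γ = (-10 - (-3)·0.4612 - (2)·0.8315) / (7) = -1.4685

(0.4612, 0.8315, -1.4685)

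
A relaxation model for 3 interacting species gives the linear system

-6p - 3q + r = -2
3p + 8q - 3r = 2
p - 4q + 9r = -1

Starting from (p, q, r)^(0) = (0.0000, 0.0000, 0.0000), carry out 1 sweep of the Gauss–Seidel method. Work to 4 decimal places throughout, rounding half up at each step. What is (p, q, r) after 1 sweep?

Iteration 1:
  p = (-2 - (-3)·0.0000 - (1)·0.0000) / (-6) = 0.3333
  q = (2 - (3)·0.3333 - (-3)·0.0000) / (8) = 0.1250
  r = (-1 - (1)·0.3333 - (-4)·0.1250) / (9) = -0.0926

(0.3333, 0.1250, -0.0926)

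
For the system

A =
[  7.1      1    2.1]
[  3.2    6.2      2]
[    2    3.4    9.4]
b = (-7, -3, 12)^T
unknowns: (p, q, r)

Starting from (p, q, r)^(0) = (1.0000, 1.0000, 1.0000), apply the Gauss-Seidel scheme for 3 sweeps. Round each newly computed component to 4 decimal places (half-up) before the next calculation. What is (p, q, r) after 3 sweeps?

Iteration 1:
  p = (-7 - (1)·1.0000 - (2.1)·1.0000) / (7.1) = -1.4225
  q = (-3 - (3.2)·-1.4225 - (2)·1.0000) / (6.2) = -0.0723
  r = (12 - (2)·-1.4225 - (3.4)·-0.0723) / (9.4) = 1.6054
Iteration 2:
  p = (-7 - (1)·-0.0723 - (2.1)·1.6054) / (7.1) = -1.4506
  q = (-3 - (3.2)·-1.4506 - (2)·1.6054) / (6.2) = -0.2530
  r = (12 - (2)·-1.4506 - (3.4)·-0.2530) / (9.4) = 1.6767
Iteration 3:
  p = (-7 - (1)·-0.2530 - (2.1)·1.6767) / (7.1) = -1.4462
  q = (-3 - (3.2)·-1.4462 - (2)·1.6767) / (6.2) = -0.2783
  r = (12 - (2)·-1.4462 - (3.4)·-0.2783) / (9.4) = 1.6850

(-1.4462, -0.2783, 1.6850)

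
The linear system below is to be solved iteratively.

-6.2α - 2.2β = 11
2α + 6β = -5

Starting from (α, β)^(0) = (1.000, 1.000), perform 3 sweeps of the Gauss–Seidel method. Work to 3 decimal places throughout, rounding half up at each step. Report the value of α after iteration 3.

Iteration 1:
  α = (11 - (-2.2)·1.000) / (-6.2) = -2.129
  β = (-5 - (2)·-2.129) / (6) = -0.124
Iteration 2:
  α = (11 - (-2.2)·-0.124) / (-6.2) = -1.730
  β = (-5 - (2)·-1.730) / (6) = -0.257
Iteration 3:
  α = (11 - (-2.2)·-0.257) / (-6.2) = -1.683
  β = (-5 - (2)·-1.683) / (6) = -0.272

-1.683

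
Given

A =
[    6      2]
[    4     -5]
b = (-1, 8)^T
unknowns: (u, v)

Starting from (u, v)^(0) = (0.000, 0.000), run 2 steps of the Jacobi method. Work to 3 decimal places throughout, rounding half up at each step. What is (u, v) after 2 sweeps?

Iteration 1:
  u = (-1 - (2)·0.000) / (6) = -0.167
  v = (8 - (4)·0.000) / (-5) = -1.600
Iteration 2:
  u = (-1 - (2)·-1.600) / (6) = 0.367
  v = (8 - (4)·-0.167) / (-5) = -1.734

(0.367, -1.734)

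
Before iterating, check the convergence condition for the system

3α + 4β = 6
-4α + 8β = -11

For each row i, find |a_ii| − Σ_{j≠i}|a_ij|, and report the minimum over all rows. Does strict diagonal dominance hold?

-1

row 1: |3| − (4) = -1
row 2: |8| − (4) = 4
minimum over rows = -1 → not strictly diagonally dominant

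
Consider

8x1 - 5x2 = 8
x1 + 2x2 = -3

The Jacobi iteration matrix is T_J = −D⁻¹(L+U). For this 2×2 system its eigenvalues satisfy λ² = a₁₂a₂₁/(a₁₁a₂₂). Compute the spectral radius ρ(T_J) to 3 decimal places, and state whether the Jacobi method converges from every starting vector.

a₁₂a₂₁/(a₁₁a₂₂) = (-5)·(1) / ((8)·(2)) = -0.312500
ρ = √|-0.312500| = √0.312500 = 0.559
ρ < 1, so Jacobi converges

0.559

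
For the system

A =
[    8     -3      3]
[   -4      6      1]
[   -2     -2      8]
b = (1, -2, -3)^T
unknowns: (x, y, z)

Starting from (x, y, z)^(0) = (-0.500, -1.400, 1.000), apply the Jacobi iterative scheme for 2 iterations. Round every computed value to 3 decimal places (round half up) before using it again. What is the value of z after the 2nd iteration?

-0.777

Iteration 1:
  x = (1 - (-3)·-1.400 - (3)·1.000) / (8) = -0.775
  y = (-2 - (-4)·-0.500 - (1)·1.000) / (6) = -0.833
  z = (-3 - (-2)·-0.500 - (-2)·-1.400) / (8) = -0.850
Iteration 2:
  x = (1 - (-3)·-0.833 - (3)·-0.850) / (8) = 0.131
  y = (-2 - (-4)·-0.775 - (1)·-0.850) / (6) = -0.708
  z = (-3 - (-2)·-0.775 - (-2)·-0.833) / (8) = -0.777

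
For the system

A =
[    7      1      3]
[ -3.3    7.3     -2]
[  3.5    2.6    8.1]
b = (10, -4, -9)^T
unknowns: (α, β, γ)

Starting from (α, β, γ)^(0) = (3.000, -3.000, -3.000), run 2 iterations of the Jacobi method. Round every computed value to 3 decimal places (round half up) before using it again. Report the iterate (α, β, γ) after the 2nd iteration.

Iteration 1:
  α = (10 - (1)·-3.000 - (3)·-3.000) / (7) = 3.143
  β = (-4 - (-3.3)·3.000 - (-2)·-3.000) / (7.3) = -0.014
  γ = (-9 - (3.5)·3.000 - (2.6)·-3.000) / (8.1) = -1.444
Iteration 2:
  α = (10 - (1)·-0.014 - (3)·-1.444) / (7) = 2.049
  β = (-4 - (-3.3)·3.143 - (-2)·-1.444) / (7.3) = 0.477
  γ = (-9 - (3.5)·3.143 - (2.6)·-0.014) / (8.1) = -2.465

(2.049, 0.477, -2.465)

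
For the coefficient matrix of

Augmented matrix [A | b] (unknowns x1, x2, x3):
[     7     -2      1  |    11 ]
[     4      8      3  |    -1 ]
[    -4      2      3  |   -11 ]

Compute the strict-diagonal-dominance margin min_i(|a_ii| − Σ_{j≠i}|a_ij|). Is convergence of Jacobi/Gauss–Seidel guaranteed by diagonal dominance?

-3

row 1: |7| − (2+1) = 4
row 2: |8| − (4+3) = 1
row 3: |3| − (4+2) = -3
minimum over rows = -3 → not strictly diagonally dominant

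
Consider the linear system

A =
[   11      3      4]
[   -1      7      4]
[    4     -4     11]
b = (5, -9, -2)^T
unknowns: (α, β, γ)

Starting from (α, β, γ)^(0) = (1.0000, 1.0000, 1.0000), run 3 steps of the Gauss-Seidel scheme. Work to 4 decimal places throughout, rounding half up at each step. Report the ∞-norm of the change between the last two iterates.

Iteration 1:
  α = (5 - (3)·1.0000 - (4)·1.0000) / (11) = -0.1818
  β = (-9 - (-1)·-0.1818 - (4)·1.0000) / (7) = -1.8831
  γ = (-2 - (4)·-0.1818 - (-4)·-1.8831) / (11) = -0.8005
Iteration 2:
  α = (5 - (3)·-1.8831 - (4)·-0.8005) / (11) = 1.2592
  β = (-9 - (-1)·1.2592 - (4)·-0.8005) / (7) = -0.6484
  γ = (-2 - (4)·1.2592 - (-4)·-0.6484) / (11) = -0.8755
Iteration 3:
  α = (5 - (3)·-0.6484 - (4)·-0.8755) / (11) = 0.9497
  β = (-9 - (-1)·0.9497 - (4)·-0.8755) / (7) = -0.6498
  γ = (-2 - (4)·0.9497 - (-4)·-0.6498) / (11) = -0.7635
Change: (-0.3095, -0.0014, 0.1120) → max |·| = 0.3095

0.3095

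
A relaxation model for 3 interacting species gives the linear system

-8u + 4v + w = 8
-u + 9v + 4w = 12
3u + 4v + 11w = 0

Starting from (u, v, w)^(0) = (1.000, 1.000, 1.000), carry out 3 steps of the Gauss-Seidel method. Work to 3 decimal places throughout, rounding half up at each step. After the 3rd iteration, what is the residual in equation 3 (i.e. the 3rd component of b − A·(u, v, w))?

0.001

Iteration 1:
  u = (8 - (4)·1.000 - (1)·1.000) / (-8) = -0.375
  v = (12 - (-1)·-0.375 - (4)·1.000) / (9) = 0.847
  w = (0 - (3)·-0.375 - (4)·0.847) / (11) = -0.206
Iteration 2:
  u = (8 - (4)·0.847 - (1)·-0.206) / (-8) = -0.602
  v = (12 - (-1)·-0.602 - (4)·-0.206) / (9) = 1.358
  w = (0 - (3)·-0.602 - (4)·1.358) / (11) = -0.330
Iteration 3:
  u = (8 - (4)·1.358 - (1)·-0.330) / (-8) = -0.362
  v = (12 - (-1)·-0.362 - (4)·-0.330) / (9) = 1.440
  w = (0 - (3)·-0.362 - (4)·1.440) / (11) = -0.425
Residual b − A·x = (-0.231, 0.378, 0.001)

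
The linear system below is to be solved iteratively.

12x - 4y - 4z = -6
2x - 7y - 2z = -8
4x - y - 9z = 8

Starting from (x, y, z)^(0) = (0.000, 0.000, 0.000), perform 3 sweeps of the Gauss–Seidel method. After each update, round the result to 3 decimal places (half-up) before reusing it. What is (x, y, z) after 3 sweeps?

Iteration 1:
  x = (-6 - (-4)·0.000 - (-4)·0.000) / (12) = -0.500
  y = (-8 - (2)·-0.500 - (-2)·0.000) / (-7) = 1.000
  z = (8 - (4)·-0.500 - (-1)·1.000) / (-9) = -1.222
Iteration 2:
  x = (-6 - (-4)·1.000 - (-4)·-1.222) / (12) = -0.574
  y = (-8 - (2)·-0.574 - (-2)·-1.222) / (-7) = 1.328
  z = (8 - (4)·-0.574 - (-1)·1.328) / (-9) = -1.292
Iteration 3:
  x = (-6 - (-4)·1.328 - (-4)·-1.292) / (12) = -0.488
  y = (-8 - (2)·-0.488 - (-2)·-1.292) / (-7) = 1.373
  z = (8 - (4)·-0.488 - (-1)·1.373) / (-9) = -1.258

(-0.488, 1.373, -1.258)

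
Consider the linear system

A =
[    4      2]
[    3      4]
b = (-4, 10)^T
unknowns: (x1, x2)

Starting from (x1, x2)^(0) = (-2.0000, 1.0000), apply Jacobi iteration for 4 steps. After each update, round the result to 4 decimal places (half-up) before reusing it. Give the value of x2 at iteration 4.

4.6094

Iteration 1:
  x1 = (-4 - (2)·1.0000) / (4) = -1.5000
  x2 = (10 - (3)·-2.0000) / (4) = 4.0000
Iteration 2:
  x1 = (-4 - (2)·4.0000) / (4) = -3.0000
  x2 = (10 - (3)·-1.5000) / (4) = 3.6250
Iteration 3:
  x1 = (-4 - (2)·3.6250) / (4) = -2.8125
  x2 = (10 - (3)·-3.0000) / (4) = 4.7500
Iteration 4:
  x1 = (-4 - (2)·4.7500) / (4) = -3.3750
  x2 = (10 - (3)·-2.8125) / (4) = 4.6094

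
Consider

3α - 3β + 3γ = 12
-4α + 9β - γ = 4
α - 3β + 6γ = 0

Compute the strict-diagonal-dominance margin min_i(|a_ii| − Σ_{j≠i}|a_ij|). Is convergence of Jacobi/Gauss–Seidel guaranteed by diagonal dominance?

-3

row 1: |3| − (3+3) = -3
row 2: |9| − (4+1) = 4
row 3: |6| − (1+3) = 2
minimum over rows = -3 → not strictly diagonally dominant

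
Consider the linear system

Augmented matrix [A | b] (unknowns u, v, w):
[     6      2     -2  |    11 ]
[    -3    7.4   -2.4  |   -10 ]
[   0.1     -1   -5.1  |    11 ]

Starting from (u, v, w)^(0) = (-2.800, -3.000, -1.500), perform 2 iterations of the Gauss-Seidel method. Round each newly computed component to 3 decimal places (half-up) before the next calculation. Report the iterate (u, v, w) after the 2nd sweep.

Iteration 1:
  u = (11 - (2)·-3.000 - (-2)·-1.500) / (6) = 2.333
  v = (-10 - (-3)·2.333 - (-2.4)·-1.500) / (7.4) = -0.892
  w = (11 - (0.1)·2.333 - (-1)·-0.892) / (-5.1) = -1.936
Iteration 2:
  u = (11 - (2)·-0.892 - (-2)·-1.936) / (6) = 1.485
  v = (-10 - (-3)·1.485 - (-2.4)·-1.936) / (7.4) = -1.377
  w = (11 - (0.1)·1.485 - (-1)·-1.377) / (-5.1) = -1.858

(1.485, -1.377, -1.858)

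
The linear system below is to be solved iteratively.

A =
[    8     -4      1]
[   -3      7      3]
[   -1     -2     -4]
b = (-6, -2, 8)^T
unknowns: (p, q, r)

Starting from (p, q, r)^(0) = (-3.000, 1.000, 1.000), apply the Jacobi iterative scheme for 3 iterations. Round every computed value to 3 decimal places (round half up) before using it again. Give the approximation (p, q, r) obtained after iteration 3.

Iteration 1:
  p = (-6 - (-4)·1.000 - (1)·1.000) / (8) = -0.375
  q = (-2 - (-3)·-3.000 - (3)·1.000) / (7) = -2.000
  r = (8 - (-1)·-3.000 - (-2)·1.000) / (-4) = -1.750
Iteration 2:
  p = (-6 - (-4)·-2.000 - (1)·-1.750) / (8) = -1.531
  q = (-2 - (-3)·-0.375 - (3)·-1.750) / (7) = 0.304
  r = (8 - (-1)·-0.375 - (-2)·-2.000) / (-4) = -0.906
Iteration 3:
  p = (-6 - (-4)·0.304 - (1)·-0.906) / (8) = -0.485
  q = (-2 - (-3)·-1.531 - (3)·-0.906) / (7) = -0.554
  r = (8 - (-1)·-1.531 - (-2)·0.304) / (-4) = -1.769

(-0.485, -0.554, -1.769)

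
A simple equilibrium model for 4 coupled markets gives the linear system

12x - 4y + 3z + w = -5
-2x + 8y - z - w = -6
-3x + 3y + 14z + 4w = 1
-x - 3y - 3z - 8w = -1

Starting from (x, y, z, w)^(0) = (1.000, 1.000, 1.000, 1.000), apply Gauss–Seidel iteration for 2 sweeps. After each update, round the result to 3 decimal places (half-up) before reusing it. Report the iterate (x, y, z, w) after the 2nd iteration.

Iteration 1:
  x = (-5 - (-4)·1.000 - (3)·1.000 - (1)·1.000) / (12) = -0.417
  y = (-6 - (-2)·-0.417 - (-1)·1.000 - (-1)·1.000) / (8) = -0.604
  z = (1 - (-3)·-0.417 - (3)·-0.604 - (4)·1.000) / (14) = -0.174
  w = (-1 - (-1)·-0.417 - (-3)·-0.604 - (-3)·-0.174) / (-8) = 0.469
Iteration 2:
  x = (-5 - (-4)·-0.604 - (3)·-0.174 - (1)·0.469) / (12) = -0.614
  y = (-6 - (-2)·-0.614 - (-1)·-0.174 - (-1)·0.469) / (8) = -0.867
  z = (1 - (-3)·-0.614 - (3)·-0.867 - (4)·0.469) / (14) = -0.008
  w = (-1 - (-1)·-0.614 - (-3)·-0.867 - (-3)·-0.008) / (-8) = 0.530

(-0.614, -0.867, -0.008, 0.530)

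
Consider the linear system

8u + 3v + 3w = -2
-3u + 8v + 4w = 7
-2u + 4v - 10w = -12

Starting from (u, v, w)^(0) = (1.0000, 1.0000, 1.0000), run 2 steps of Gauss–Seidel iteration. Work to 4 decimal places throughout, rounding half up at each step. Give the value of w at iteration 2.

1.3088

Iteration 1:
  u = (-2 - (3)·1.0000 - (3)·1.0000) / (8) = -1.0000
  v = (7 - (-3)·-1.0000 - (4)·1.0000) / (8) = 0.0000
  w = (-12 - (-2)·-1.0000 - (4)·0.0000) / (-10) = 1.4000
Iteration 2:
  u = (-2 - (3)·0.0000 - (3)·1.4000) / (8) = -0.7750
  v = (7 - (-3)·-0.7750 - (4)·1.4000) / (8) = -0.1156
  w = (-12 - (-2)·-0.7750 - (4)·-0.1156) / (-10) = 1.3088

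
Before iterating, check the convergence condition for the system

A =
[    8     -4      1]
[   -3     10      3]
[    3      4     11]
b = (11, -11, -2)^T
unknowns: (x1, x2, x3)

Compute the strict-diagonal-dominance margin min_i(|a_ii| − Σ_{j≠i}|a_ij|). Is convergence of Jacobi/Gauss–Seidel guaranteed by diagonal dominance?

3

row 1: |8| − (4+1) = 3
row 2: |10| − (3+3) = 4
row 3: |11| − (3+4) = 4
minimum over rows = 3 → strictly diagonally dominant (convergence guaranteed)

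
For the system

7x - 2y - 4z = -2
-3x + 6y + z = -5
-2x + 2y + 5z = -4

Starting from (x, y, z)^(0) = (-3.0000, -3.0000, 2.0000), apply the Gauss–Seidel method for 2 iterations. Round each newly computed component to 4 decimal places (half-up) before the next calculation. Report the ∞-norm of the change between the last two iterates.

0.8095

Iteration 1:
  x = (-2 - (-2)·-3.0000 - (-4)·2.0000) / (7) = 0.0000
  y = (-5 - (-3)·0.0000 - (1)·2.0000) / (6) = -1.1667
  z = (-4 - (-2)·0.0000 - (2)·-1.1667) / (5) = -0.3333
Iteration 2:
  x = (-2 - (-2)·-1.1667 - (-4)·-0.3333) / (7) = -0.8095
  y = (-5 - (-3)·-0.8095 - (1)·-0.3333) / (6) = -1.1825
  z = (-4 - (-2)·-0.8095 - (2)·-1.1825) / (5) = -0.6508
Change: (-0.8095, -0.0158, -0.3175) → max |·| = 0.8095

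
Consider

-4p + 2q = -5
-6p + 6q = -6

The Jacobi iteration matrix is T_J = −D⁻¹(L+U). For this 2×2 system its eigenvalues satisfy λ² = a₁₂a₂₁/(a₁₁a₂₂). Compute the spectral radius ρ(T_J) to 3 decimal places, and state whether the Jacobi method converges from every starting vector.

a₁₂a₂₁/(a₁₁a₂₂) = (2)·(-6) / ((-4)·(6)) = 0.500000
ρ = √|0.500000| = √0.500000 = 0.707
ρ < 1, so Jacobi converges

0.707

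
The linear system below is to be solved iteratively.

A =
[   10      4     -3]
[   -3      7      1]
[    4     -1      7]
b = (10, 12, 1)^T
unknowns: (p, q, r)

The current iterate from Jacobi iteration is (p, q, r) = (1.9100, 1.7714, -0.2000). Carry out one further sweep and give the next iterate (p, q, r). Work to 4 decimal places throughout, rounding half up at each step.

(0.2314, 2.5614, -0.6955)

One sweep:
  p = (10 - (4)·1.7714 - (-3)·-0.2000) / (10) = 0.2314
  q = (12 - (-3)·1.9100 - (1)·-0.2000) / (7) = 2.5614
  r = (1 - (4)·1.9100 - (-1)·1.7714) / (7) = -0.6955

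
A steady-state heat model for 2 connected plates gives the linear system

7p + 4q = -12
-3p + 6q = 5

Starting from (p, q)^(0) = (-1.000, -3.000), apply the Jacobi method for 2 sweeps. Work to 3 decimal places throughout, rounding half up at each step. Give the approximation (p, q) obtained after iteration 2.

(-1.905, 0.833)

Iteration 1:
  p = (-12 - (4)·-3.000) / (7) = 0.000
  q = (5 - (-3)·-1.000) / (6) = 0.333
Iteration 2:
  p = (-12 - (4)·0.333) / (7) = -1.905
  q = (5 - (-3)·0.000) / (6) = 0.833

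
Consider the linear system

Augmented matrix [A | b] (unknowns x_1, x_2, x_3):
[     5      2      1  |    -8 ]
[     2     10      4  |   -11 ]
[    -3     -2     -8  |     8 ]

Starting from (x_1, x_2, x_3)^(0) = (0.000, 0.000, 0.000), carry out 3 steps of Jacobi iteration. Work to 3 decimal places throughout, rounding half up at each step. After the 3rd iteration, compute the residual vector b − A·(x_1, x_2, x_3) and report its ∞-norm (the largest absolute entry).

2.606

Iteration 1:
  x_1 = (-8 - (2)·0.000 - (1)·0.000) / (5) = -1.600
  x_2 = (-11 - (2)·0.000 - (4)·0.000) / (10) = -1.100
  x_3 = (8 - (-3)·0.000 - (-2)·0.000) / (-8) = -1.000
Iteration 2:
  x_1 = (-8 - (2)·-1.100 - (1)·-1.000) / (5) = -0.960
  x_2 = (-11 - (2)·-1.600 - (4)·-1.000) / (10) = -0.380
  x_3 = (8 - (-3)·-1.600 - (-2)·-1.100) / (-8) = -0.125
Iteration 3:
  x_1 = (-8 - (2)·-0.380 - (1)·-0.125) / (5) = -1.423
  x_2 = (-11 - (2)·-0.960 - (4)·-0.125) / (10) = -0.858
  x_3 = (8 - (-3)·-0.960 - (-2)·-0.380) / (-8) = -0.545
Residual b − A·x = (1.376, 2.606, -2.345); ∞-norm = 2.606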